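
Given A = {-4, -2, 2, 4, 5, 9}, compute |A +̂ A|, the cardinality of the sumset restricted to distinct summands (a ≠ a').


Restricted sumset: A +̂ A = {a + a' : a ∈ A, a' ∈ A, a ≠ a'}.
Equivalently, take A + A and drop any sum 2a that is achievable ONLY as a + a for a ∈ A (i.e. sums representable only with equal summands).
Enumerate pairs (a, a') with a < a' (symmetric, so each unordered pair gives one sum; this covers all a ≠ a'):
  -4 + -2 = -6
  -4 + 2 = -2
  -4 + 4 = 0
  -4 + 5 = 1
  -4 + 9 = 5
  -2 + 2 = 0
  -2 + 4 = 2
  -2 + 5 = 3
  -2 + 9 = 7
  2 + 4 = 6
  2 + 5 = 7
  2 + 9 = 11
  4 + 5 = 9
  4 + 9 = 13
  5 + 9 = 14
Collected distinct sums: {-6, -2, 0, 1, 2, 3, 5, 6, 7, 9, 11, 13, 14}
|A +̂ A| = 13
(Reference bound: |A +̂ A| ≥ 2|A| - 3 for |A| ≥ 2, with |A| = 6 giving ≥ 9.)

|A +̂ A| = 13


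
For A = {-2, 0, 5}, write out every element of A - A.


A - A = {a - a' : a, a' ∈ A}.
Compute a - a' for each ordered pair (a, a'):
a = -2: -2--2=0, -2-0=-2, -2-5=-7
a = 0: 0--2=2, 0-0=0, 0-5=-5
a = 5: 5--2=7, 5-0=5, 5-5=0
Collecting distinct values (and noting 0 appears from a-a):
A - A = {-7, -5, -2, 0, 2, 5, 7}
|A - A| = 7

A - A = {-7, -5, -2, 0, 2, 5, 7}


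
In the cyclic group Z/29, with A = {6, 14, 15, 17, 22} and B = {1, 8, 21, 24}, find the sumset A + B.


Work in Z/29Z: reduce every sum a + b modulo 29.
Enumerate all 20 pairs:
a = 6: 6+1=7, 6+8=14, 6+21=27, 6+24=1
a = 14: 14+1=15, 14+8=22, 14+21=6, 14+24=9
a = 15: 15+1=16, 15+8=23, 15+21=7, 15+24=10
a = 17: 17+1=18, 17+8=25, 17+21=9, 17+24=12
a = 22: 22+1=23, 22+8=1, 22+21=14, 22+24=17
Distinct residues collected: {1, 6, 7, 9, 10, 12, 14, 15, 16, 17, 18, 22, 23, 25, 27}
|A + B| = 15 (out of 29 total residues).

A + B = {1, 6, 7, 9, 10, 12, 14, 15, 16, 17, 18, 22, 23, 25, 27}


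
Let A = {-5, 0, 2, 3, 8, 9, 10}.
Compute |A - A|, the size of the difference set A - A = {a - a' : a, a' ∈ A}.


A - A = {a - a' : a, a' ∈ A}; |A| = 7.
Bounds: 2|A|-1 ≤ |A - A| ≤ |A|² - |A| + 1, i.e. 13 ≤ |A - A| ≤ 43.
Note: 0 ∈ A - A always (from a - a). The set is symmetric: if d ∈ A - A then -d ∈ A - A.
Enumerate nonzero differences d = a - a' with a > a' (then include -d):
Positive differences: {1, 2, 3, 5, 6, 7, 8, 9, 10, 13, 14, 15}
Full difference set: {0} ∪ (positive diffs) ∪ (negative diffs).
|A - A| = 1 + 2·12 = 25 (matches direct enumeration: 25).

|A - A| = 25


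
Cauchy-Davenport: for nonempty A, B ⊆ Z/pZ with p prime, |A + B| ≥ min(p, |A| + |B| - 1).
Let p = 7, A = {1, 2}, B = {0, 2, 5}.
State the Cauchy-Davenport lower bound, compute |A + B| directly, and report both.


Cauchy-Davenport: |A + B| ≥ min(p, |A| + |B| - 1) for A, B nonempty in Z/pZ.
|A| = 2, |B| = 3, p = 7.
CD lower bound = min(7, 2 + 3 - 1) = min(7, 4) = 4.
Compute A + B mod 7 directly:
a = 1: 1+0=1, 1+2=3, 1+5=6
a = 2: 2+0=2, 2+2=4, 2+5=0
A + B = {0, 1, 2, 3, 4, 6}, so |A + B| = 6.
Verify: 6 ≥ 4? Yes ✓.

CD lower bound = 4, actual |A + B| = 6.


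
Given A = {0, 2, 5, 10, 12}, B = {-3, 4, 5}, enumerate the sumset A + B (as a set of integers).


A + B = {a + b : a ∈ A, b ∈ B}.
Enumerate all |A|·|B| = 5·3 = 15 pairs (a, b) and collect distinct sums.
a = 0: 0+-3=-3, 0+4=4, 0+5=5
a = 2: 2+-3=-1, 2+4=6, 2+5=7
a = 5: 5+-3=2, 5+4=9, 5+5=10
a = 10: 10+-3=7, 10+4=14, 10+5=15
a = 12: 12+-3=9, 12+4=16, 12+5=17
Collecting distinct sums: A + B = {-3, -1, 2, 4, 5, 6, 7, 9, 10, 14, 15, 16, 17}
|A + B| = 13

A + B = {-3, -1, 2, 4, 5, 6, 7, 9, 10, 14, 15, 16, 17}


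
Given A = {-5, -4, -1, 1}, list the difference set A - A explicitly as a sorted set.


A - A = {a - a' : a, a' ∈ A}.
Compute a - a' for each ordered pair (a, a'):
a = -5: -5--5=0, -5--4=-1, -5--1=-4, -5-1=-6
a = -4: -4--5=1, -4--4=0, -4--1=-3, -4-1=-5
a = -1: -1--5=4, -1--4=3, -1--1=0, -1-1=-2
a = 1: 1--5=6, 1--4=5, 1--1=2, 1-1=0
Collecting distinct values (and noting 0 appears from a-a):
A - A = {-6, -5, -4, -3, -2, -1, 0, 1, 2, 3, 4, 5, 6}
|A - A| = 13

A - A = {-6, -5, -4, -3, -2, -1, 0, 1, 2, 3, 4, 5, 6}


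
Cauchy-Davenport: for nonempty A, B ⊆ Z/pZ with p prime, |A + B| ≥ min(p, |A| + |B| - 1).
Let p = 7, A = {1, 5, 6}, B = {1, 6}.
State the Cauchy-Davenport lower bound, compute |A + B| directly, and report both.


Cauchy-Davenport: |A + B| ≥ min(p, |A| + |B| - 1) for A, B nonempty in Z/pZ.
|A| = 3, |B| = 2, p = 7.
CD lower bound = min(7, 3 + 2 - 1) = min(7, 4) = 4.
Compute A + B mod 7 directly:
a = 1: 1+1=2, 1+6=0
a = 5: 5+1=6, 5+6=4
a = 6: 6+1=0, 6+6=5
A + B = {0, 2, 4, 5, 6}, so |A + B| = 5.
Verify: 5 ≥ 4? Yes ✓.

CD lower bound = 4, actual |A + B| = 5.


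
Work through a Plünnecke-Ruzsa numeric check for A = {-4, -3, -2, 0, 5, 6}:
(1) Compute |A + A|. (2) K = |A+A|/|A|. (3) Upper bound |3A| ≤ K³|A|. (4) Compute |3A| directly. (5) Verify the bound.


|A| = 6.
Step 1: Compute A + A by enumerating all 36 pairs.
A + A = {-8, -7, -6, -5, -4, -3, -2, 0, 1, 2, 3, 4, 5, 6, 10, 11, 12}, so |A + A| = 17.
Step 2: Doubling constant K = |A + A|/|A| = 17/6 = 17/6 ≈ 2.8333.
Step 3: Plünnecke-Ruzsa gives |3A| ≤ K³·|A| = (2.8333)³ · 6 ≈ 136.4722.
Step 4: Compute 3A = A + A + A directly by enumerating all triples (a,b,c) ∈ A³; |3A| = 29.
Step 5: Check 29 ≤ 136.4722? Yes ✓.

K = 17/6, Plünnecke-Ruzsa bound K³|A| ≈ 136.4722, |3A| = 29, inequality holds.


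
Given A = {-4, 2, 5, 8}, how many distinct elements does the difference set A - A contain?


A - A = {a - a' : a, a' ∈ A}; |A| = 4.
Bounds: 2|A|-1 ≤ |A - A| ≤ |A|² - |A| + 1, i.e. 7 ≤ |A - A| ≤ 13.
Note: 0 ∈ A - A always (from a - a). The set is symmetric: if d ∈ A - A then -d ∈ A - A.
Enumerate nonzero differences d = a - a' with a > a' (then include -d):
Positive differences: {3, 6, 9, 12}
Full difference set: {0} ∪ (positive diffs) ∪ (negative diffs).
|A - A| = 1 + 2·4 = 9 (matches direct enumeration: 9).

|A - A| = 9


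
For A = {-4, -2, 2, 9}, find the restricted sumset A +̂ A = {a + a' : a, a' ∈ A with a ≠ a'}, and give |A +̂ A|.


Restricted sumset: A +̂ A = {a + a' : a ∈ A, a' ∈ A, a ≠ a'}.
Equivalently, take A + A and drop any sum 2a that is achievable ONLY as a + a for a ∈ A (i.e. sums representable only with equal summands).
Enumerate pairs (a, a') with a < a' (symmetric, so each unordered pair gives one sum; this covers all a ≠ a'):
  -4 + -2 = -6
  -4 + 2 = -2
  -4 + 9 = 5
  -2 + 2 = 0
  -2 + 9 = 7
  2 + 9 = 11
Collected distinct sums: {-6, -2, 0, 5, 7, 11}
|A +̂ A| = 6
(Reference bound: |A +̂ A| ≥ 2|A| - 3 for |A| ≥ 2, with |A| = 4 giving ≥ 5.)

|A +̂ A| = 6


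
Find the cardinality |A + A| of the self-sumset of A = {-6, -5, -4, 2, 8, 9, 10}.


A + A = {a + a' : a, a' ∈ A}; |A| = 7.
General bounds: 2|A| - 1 ≤ |A + A| ≤ |A|(|A|+1)/2, i.e. 13 ≤ |A + A| ≤ 28.
Lower bound 2|A|-1 is attained iff A is an arithmetic progression.
Enumerate sums a + a' for a ≤ a' (symmetric, so this suffices):
a = -6: -6+-6=-12, -6+-5=-11, -6+-4=-10, -6+2=-4, -6+8=2, -6+9=3, -6+10=4
a = -5: -5+-5=-10, -5+-4=-9, -5+2=-3, -5+8=3, -5+9=4, -5+10=5
a = -4: -4+-4=-8, -4+2=-2, -4+8=4, -4+9=5, -4+10=6
a = 2: 2+2=4, 2+8=10, 2+9=11, 2+10=12
a = 8: 8+8=16, 8+9=17, 8+10=18
a = 9: 9+9=18, 9+10=19
a = 10: 10+10=20
Distinct sums: {-12, -11, -10, -9, -8, -4, -3, -2, 2, 3, 4, 5, 6, 10, 11, 12, 16, 17, 18, 19, 20}
|A + A| = 21

|A + A| = 21


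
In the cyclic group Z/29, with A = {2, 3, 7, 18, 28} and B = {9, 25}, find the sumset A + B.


Work in Z/29Z: reduce every sum a + b modulo 29.
Enumerate all 10 pairs:
a = 2: 2+9=11, 2+25=27
a = 3: 3+9=12, 3+25=28
a = 7: 7+9=16, 7+25=3
a = 18: 18+9=27, 18+25=14
a = 28: 28+9=8, 28+25=24
Distinct residues collected: {3, 8, 11, 12, 14, 16, 24, 27, 28}
|A + B| = 9 (out of 29 total residues).

A + B = {3, 8, 11, 12, 14, 16, 24, 27, 28}


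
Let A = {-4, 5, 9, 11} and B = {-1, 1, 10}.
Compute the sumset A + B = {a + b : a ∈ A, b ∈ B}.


A + B = {a + b : a ∈ A, b ∈ B}.
Enumerate all |A|·|B| = 4·3 = 12 pairs (a, b) and collect distinct sums.
a = -4: -4+-1=-5, -4+1=-3, -4+10=6
a = 5: 5+-1=4, 5+1=6, 5+10=15
a = 9: 9+-1=8, 9+1=10, 9+10=19
a = 11: 11+-1=10, 11+1=12, 11+10=21
Collecting distinct sums: A + B = {-5, -3, 4, 6, 8, 10, 12, 15, 19, 21}
|A + B| = 10

A + B = {-5, -3, 4, 6, 8, 10, 12, 15, 19, 21}


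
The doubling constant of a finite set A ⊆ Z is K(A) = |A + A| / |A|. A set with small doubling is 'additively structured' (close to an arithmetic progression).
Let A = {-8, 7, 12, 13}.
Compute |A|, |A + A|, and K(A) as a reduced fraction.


|A| = 4.
Compute A + A by enumerating all 16 pairs.
A + A = {-16, -1, 4, 5, 14, 19, 20, 24, 25, 26}, so |A + A| = 10.
K = |A + A| / |A| = 10/4 = 5/2 ≈ 2.5000.
Reference: AP of size 4 gives K = 7/4 ≈ 1.7500; a fully generic set of size 4 gives K ≈ 2.5000.

|A| = 4, |A + A| = 10, K = 10/4 = 5/2.


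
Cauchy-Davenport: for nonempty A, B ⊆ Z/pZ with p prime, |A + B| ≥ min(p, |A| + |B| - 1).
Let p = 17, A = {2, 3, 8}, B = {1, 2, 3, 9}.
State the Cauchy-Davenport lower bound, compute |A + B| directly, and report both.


Cauchy-Davenport: |A + B| ≥ min(p, |A| + |B| - 1) for A, B nonempty in Z/pZ.
|A| = 3, |B| = 4, p = 17.
CD lower bound = min(17, 3 + 4 - 1) = min(17, 6) = 6.
Compute A + B mod 17 directly:
a = 2: 2+1=3, 2+2=4, 2+3=5, 2+9=11
a = 3: 3+1=4, 3+2=5, 3+3=6, 3+9=12
a = 8: 8+1=9, 8+2=10, 8+3=11, 8+9=0
A + B = {0, 3, 4, 5, 6, 9, 10, 11, 12}, so |A + B| = 9.
Verify: 9 ≥ 6? Yes ✓.

CD lower bound = 6, actual |A + B| = 9.


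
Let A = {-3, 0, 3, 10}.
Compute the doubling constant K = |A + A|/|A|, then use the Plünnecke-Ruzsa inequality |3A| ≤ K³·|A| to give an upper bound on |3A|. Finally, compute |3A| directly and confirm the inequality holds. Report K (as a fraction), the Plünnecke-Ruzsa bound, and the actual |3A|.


|A| = 4.
Step 1: Compute A + A by enumerating all 16 pairs.
A + A = {-6, -3, 0, 3, 6, 7, 10, 13, 20}, so |A + A| = 9.
Step 2: Doubling constant K = |A + A|/|A| = 9/4 = 9/4 ≈ 2.2500.
Step 3: Plünnecke-Ruzsa gives |3A| ≤ K³·|A| = (2.2500)³ · 4 ≈ 45.5625.
Step 4: Compute 3A = A + A + A directly by enumerating all triples (a,b,c) ∈ A³; |3A| = 16.
Step 5: Check 16 ≤ 45.5625? Yes ✓.

K = 9/4, Plünnecke-Ruzsa bound K³|A| ≈ 45.5625, |3A| = 16, inequality holds.


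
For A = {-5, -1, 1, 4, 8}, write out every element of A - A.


A - A = {a - a' : a, a' ∈ A}.
Compute a - a' for each ordered pair (a, a'):
a = -5: -5--5=0, -5--1=-4, -5-1=-6, -5-4=-9, -5-8=-13
a = -1: -1--5=4, -1--1=0, -1-1=-2, -1-4=-5, -1-8=-9
a = 1: 1--5=6, 1--1=2, 1-1=0, 1-4=-3, 1-8=-7
a = 4: 4--5=9, 4--1=5, 4-1=3, 4-4=0, 4-8=-4
a = 8: 8--5=13, 8--1=9, 8-1=7, 8-4=4, 8-8=0
Collecting distinct values (and noting 0 appears from a-a):
A - A = {-13, -9, -7, -6, -5, -4, -3, -2, 0, 2, 3, 4, 5, 6, 7, 9, 13}
|A - A| = 17

A - A = {-13, -9, -7, -6, -5, -4, -3, -2, 0, 2, 3, 4, 5, 6, 7, 9, 13}


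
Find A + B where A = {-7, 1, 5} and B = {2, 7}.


A + B = {a + b : a ∈ A, b ∈ B}.
Enumerate all |A|·|B| = 3·2 = 6 pairs (a, b) and collect distinct sums.
a = -7: -7+2=-5, -7+7=0
a = 1: 1+2=3, 1+7=8
a = 5: 5+2=7, 5+7=12
Collecting distinct sums: A + B = {-5, 0, 3, 7, 8, 12}
|A + B| = 6

A + B = {-5, 0, 3, 7, 8, 12}


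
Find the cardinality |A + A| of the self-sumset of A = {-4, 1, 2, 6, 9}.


A + A = {a + a' : a, a' ∈ A}; |A| = 5.
General bounds: 2|A| - 1 ≤ |A + A| ≤ |A|(|A|+1)/2, i.e. 9 ≤ |A + A| ≤ 15.
Lower bound 2|A|-1 is attained iff A is an arithmetic progression.
Enumerate sums a + a' for a ≤ a' (symmetric, so this suffices):
a = -4: -4+-4=-8, -4+1=-3, -4+2=-2, -4+6=2, -4+9=5
a = 1: 1+1=2, 1+2=3, 1+6=7, 1+9=10
a = 2: 2+2=4, 2+6=8, 2+9=11
a = 6: 6+6=12, 6+9=15
a = 9: 9+9=18
Distinct sums: {-8, -3, -2, 2, 3, 4, 5, 7, 8, 10, 11, 12, 15, 18}
|A + A| = 14

|A + A| = 14


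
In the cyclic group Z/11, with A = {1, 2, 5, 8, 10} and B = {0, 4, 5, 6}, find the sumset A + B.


Work in Z/11Z: reduce every sum a + b modulo 11.
Enumerate all 20 pairs:
a = 1: 1+0=1, 1+4=5, 1+5=6, 1+6=7
a = 2: 2+0=2, 2+4=6, 2+5=7, 2+6=8
a = 5: 5+0=5, 5+4=9, 5+5=10, 5+6=0
a = 8: 8+0=8, 8+4=1, 8+5=2, 8+6=3
a = 10: 10+0=10, 10+4=3, 10+5=4, 10+6=5
Distinct residues collected: {0, 1, 2, 3, 4, 5, 6, 7, 8, 9, 10}
|A + B| = 11 (out of 11 total residues).

A + B = {0, 1, 2, 3, 4, 5, 6, 7, 8, 9, 10}


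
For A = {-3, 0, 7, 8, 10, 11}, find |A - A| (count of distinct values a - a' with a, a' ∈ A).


A - A = {a - a' : a, a' ∈ A}; |A| = 6.
Bounds: 2|A|-1 ≤ |A - A| ≤ |A|² - |A| + 1, i.e. 11 ≤ |A - A| ≤ 31.
Note: 0 ∈ A - A always (from a - a). The set is symmetric: if d ∈ A - A then -d ∈ A - A.
Enumerate nonzero differences d = a - a' with a > a' (then include -d):
Positive differences: {1, 2, 3, 4, 7, 8, 10, 11, 13, 14}
Full difference set: {0} ∪ (positive diffs) ∪ (negative diffs).
|A - A| = 1 + 2·10 = 21 (matches direct enumeration: 21).

|A - A| = 21


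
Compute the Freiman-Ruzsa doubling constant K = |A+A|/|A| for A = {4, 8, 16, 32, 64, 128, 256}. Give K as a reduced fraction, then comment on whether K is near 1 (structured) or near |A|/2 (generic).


|A| = 7.
Compute A + A by enumerating all 49 pairs.
A + A = {8, 12, 16, 20, 24, 32, 36, 40, 48, 64, 68, 72, 80, 96, 128, 132, 136, 144, 160, 192, 256, 260, 264, 272, 288, 320, 384, 512}, so |A + A| = 28.
K = |A + A| / |A| = 28/7 = 4/1 ≈ 4.0000.
Reference: AP of size 7 gives K = 13/7 ≈ 1.8571; a fully generic set of size 7 gives K ≈ 4.0000.

|A| = 7, |A + A| = 28, K = 28/7 = 4/1.


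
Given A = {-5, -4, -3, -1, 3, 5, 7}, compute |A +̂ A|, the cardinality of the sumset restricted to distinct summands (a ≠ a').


Restricted sumset: A +̂ A = {a + a' : a ∈ A, a' ∈ A, a ≠ a'}.
Equivalently, take A + A and drop any sum 2a that is achievable ONLY as a + a for a ∈ A (i.e. sums representable only with equal summands).
Enumerate pairs (a, a') with a < a' (symmetric, so each unordered pair gives one sum; this covers all a ≠ a'):
  -5 + -4 = -9
  -5 + -3 = -8
  -5 + -1 = -6
  -5 + 3 = -2
  -5 + 5 = 0
  -5 + 7 = 2
  -4 + -3 = -7
  -4 + -1 = -5
  -4 + 3 = -1
  -4 + 5 = 1
  -4 + 7 = 3
  -3 + -1 = -4
  -3 + 3 = 0
  -3 + 5 = 2
  -3 + 7 = 4
  -1 + 3 = 2
  -1 + 5 = 4
  -1 + 7 = 6
  3 + 5 = 8
  3 + 7 = 10
  5 + 7 = 12
Collected distinct sums: {-9, -8, -7, -6, -5, -4, -2, -1, 0, 1, 2, 3, 4, 6, 8, 10, 12}
|A +̂ A| = 17
(Reference bound: |A +̂ A| ≥ 2|A| - 3 for |A| ≥ 2, with |A| = 7 giving ≥ 11.)

|A +̂ A| = 17


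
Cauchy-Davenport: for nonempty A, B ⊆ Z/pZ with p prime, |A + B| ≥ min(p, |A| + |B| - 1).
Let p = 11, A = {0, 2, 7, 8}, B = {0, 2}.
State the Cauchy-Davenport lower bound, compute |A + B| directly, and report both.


Cauchy-Davenport: |A + B| ≥ min(p, |A| + |B| - 1) for A, B nonempty in Z/pZ.
|A| = 4, |B| = 2, p = 11.
CD lower bound = min(11, 4 + 2 - 1) = min(11, 5) = 5.
Compute A + B mod 11 directly:
a = 0: 0+0=0, 0+2=2
a = 2: 2+0=2, 2+2=4
a = 7: 7+0=7, 7+2=9
a = 8: 8+0=8, 8+2=10
A + B = {0, 2, 4, 7, 8, 9, 10}, so |A + B| = 7.
Verify: 7 ≥ 5? Yes ✓.

CD lower bound = 5, actual |A + B| = 7.


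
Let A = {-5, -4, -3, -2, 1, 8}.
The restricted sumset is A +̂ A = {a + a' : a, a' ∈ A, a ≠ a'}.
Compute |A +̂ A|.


Restricted sumset: A +̂ A = {a + a' : a ∈ A, a' ∈ A, a ≠ a'}.
Equivalently, take A + A and drop any sum 2a that is achievable ONLY as a + a for a ∈ A (i.e. sums representable only with equal summands).
Enumerate pairs (a, a') with a < a' (symmetric, so each unordered pair gives one sum; this covers all a ≠ a'):
  -5 + -4 = -9
  -5 + -3 = -8
  -5 + -2 = -7
  -5 + 1 = -4
  -5 + 8 = 3
  -4 + -3 = -7
  -4 + -2 = -6
  -4 + 1 = -3
  -4 + 8 = 4
  -3 + -2 = -5
  -3 + 1 = -2
  -3 + 8 = 5
  -2 + 1 = -1
  -2 + 8 = 6
  1 + 8 = 9
Collected distinct sums: {-9, -8, -7, -6, -5, -4, -3, -2, -1, 3, 4, 5, 6, 9}
|A +̂ A| = 14
(Reference bound: |A +̂ A| ≥ 2|A| - 3 for |A| ≥ 2, with |A| = 6 giving ≥ 9.)

|A +̂ A| = 14


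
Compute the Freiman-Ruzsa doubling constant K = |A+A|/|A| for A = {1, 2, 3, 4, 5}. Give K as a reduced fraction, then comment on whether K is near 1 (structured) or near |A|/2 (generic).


|A| = 5.
Compute A + A by enumerating all 25 pairs.
A + A = {2, 3, 4, 5, 6, 7, 8, 9, 10}, so |A + A| = 9.
K = |A + A| / |A| = 9/5 (already in lowest terms) ≈ 1.8000.
Reference: AP of size 5 gives K = 9/5 ≈ 1.8000; a fully generic set of size 5 gives K ≈ 3.0000.

|A| = 5, |A + A| = 9, K = 9/5.


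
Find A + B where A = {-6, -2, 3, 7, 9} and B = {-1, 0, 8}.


A + B = {a + b : a ∈ A, b ∈ B}.
Enumerate all |A|·|B| = 5·3 = 15 pairs (a, b) and collect distinct sums.
a = -6: -6+-1=-7, -6+0=-6, -6+8=2
a = -2: -2+-1=-3, -2+0=-2, -2+8=6
a = 3: 3+-1=2, 3+0=3, 3+8=11
a = 7: 7+-1=6, 7+0=7, 7+8=15
a = 9: 9+-1=8, 9+0=9, 9+8=17
Collecting distinct sums: A + B = {-7, -6, -3, -2, 2, 3, 6, 7, 8, 9, 11, 15, 17}
|A + B| = 13

A + B = {-7, -6, -3, -2, 2, 3, 6, 7, 8, 9, 11, 15, 17}


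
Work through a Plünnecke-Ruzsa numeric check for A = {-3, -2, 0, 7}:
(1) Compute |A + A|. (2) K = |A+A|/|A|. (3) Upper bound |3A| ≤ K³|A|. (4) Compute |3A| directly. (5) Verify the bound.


|A| = 4.
Step 1: Compute A + A by enumerating all 16 pairs.
A + A = {-6, -5, -4, -3, -2, 0, 4, 5, 7, 14}, so |A + A| = 10.
Step 2: Doubling constant K = |A + A|/|A| = 10/4 = 10/4 ≈ 2.5000.
Step 3: Plünnecke-Ruzsa gives |3A| ≤ K³·|A| = (2.5000)³ · 4 ≈ 62.5000.
Step 4: Compute 3A = A + A + A directly by enumerating all triples (a,b,c) ∈ A³; |3A| = 19.
Step 5: Check 19 ≤ 62.5000? Yes ✓.

K = 10/4, Plünnecke-Ruzsa bound K³|A| ≈ 62.5000, |3A| = 19, inequality holds.


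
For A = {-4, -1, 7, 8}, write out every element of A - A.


A - A = {a - a' : a, a' ∈ A}.
Compute a - a' for each ordered pair (a, a'):
a = -4: -4--4=0, -4--1=-3, -4-7=-11, -4-8=-12
a = -1: -1--4=3, -1--1=0, -1-7=-8, -1-8=-9
a = 7: 7--4=11, 7--1=8, 7-7=0, 7-8=-1
a = 8: 8--4=12, 8--1=9, 8-7=1, 8-8=0
Collecting distinct values (and noting 0 appears from a-a):
A - A = {-12, -11, -9, -8, -3, -1, 0, 1, 3, 8, 9, 11, 12}
|A - A| = 13

A - A = {-12, -11, -9, -8, -3, -1, 0, 1, 3, 8, 9, 11, 12}


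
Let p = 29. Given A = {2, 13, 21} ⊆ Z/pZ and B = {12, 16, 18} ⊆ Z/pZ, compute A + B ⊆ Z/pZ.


Work in Z/29Z: reduce every sum a + b modulo 29.
Enumerate all 9 pairs:
a = 2: 2+12=14, 2+16=18, 2+18=20
a = 13: 13+12=25, 13+16=0, 13+18=2
a = 21: 21+12=4, 21+16=8, 21+18=10
Distinct residues collected: {0, 2, 4, 8, 10, 14, 18, 20, 25}
|A + B| = 9 (out of 29 total residues).

A + B = {0, 2, 4, 8, 10, 14, 18, 20, 25}


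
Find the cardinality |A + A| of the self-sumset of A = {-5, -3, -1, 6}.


A + A = {a + a' : a, a' ∈ A}; |A| = 4.
General bounds: 2|A| - 1 ≤ |A + A| ≤ |A|(|A|+1)/2, i.e. 7 ≤ |A + A| ≤ 10.
Lower bound 2|A|-1 is attained iff A is an arithmetic progression.
Enumerate sums a + a' for a ≤ a' (symmetric, so this suffices):
a = -5: -5+-5=-10, -5+-3=-8, -5+-1=-6, -5+6=1
a = -3: -3+-3=-6, -3+-1=-4, -3+6=3
a = -1: -1+-1=-2, -1+6=5
a = 6: 6+6=12
Distinct sums: {-10, -8, -6, -4, -2, 1, 3, 5, 12}
|A + A| = 9

|A + A| = 9


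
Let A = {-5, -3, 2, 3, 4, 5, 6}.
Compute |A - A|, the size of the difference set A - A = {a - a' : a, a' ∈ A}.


A - A = {a - a' : a, a' ∈ A}; |A| = 7.
Bounds: 2|A|-1 ≤ |A - A| ≤ |A|² - |A| + 1, i.e. 13 ≤ |A - A| ≤ 43.
Note: 0 ∈ A - A always (from a - a). The set is symmetric: if d ∈ A - A then -d ∈ A - A.
Enumerate nonzero differences d = a - a' with a > a' (then include -d):
Positive differences: {1, 2, 3, 4, 5, 6, 7, 8, 9, 10, 11}
Full difference set: {0} ∪ (positive diffs) ∪ (negative diffs).
|A - A| = 1 + 2·11 = 23 (matches direct enumeration: 23).

|A - A| = 23


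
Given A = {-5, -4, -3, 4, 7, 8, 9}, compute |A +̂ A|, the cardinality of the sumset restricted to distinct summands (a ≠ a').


Restricted sumset: A +̂ A = {a + a' : a ∈ A, a' ∈ A, a ≠ a'}.
Equivalently, take A + A and drop any sum 2a that is achievable ONLY as a + a for a ∈ A (i.e. sums representable only with equal summands).
Enumerate pairs (a, a') with a < a' (symmetric, so each unordered pair gives one sum; this covers all a ≠ a'):
  -5 + -4 = -9
  -5 + -3 = -8
  -5 + 4 = -1
  -5 + 7 = 2
  -5 + 8 = 3
  -5 + 9 = 4
  -4 + -3 = -7
  -4 + 4 = 0
  -4 + 7 = 3
  -4 + 8 = 4
  -4 + 9 = 5
  -3 + 4 = 1
  -3 + 7 = 4
  -3 + 8 = 5
  -3 + 9 = 6
  4 + 7 = 11
  4 + 8 = 12
  4 + 9 = 13
  7 + 8 = 15
  7 + 9 = 16
  8 + 9 = 17
Collected distinct sums: {-9, -8, -7, -1, 0, 1, 2, 3, 4, 5, 6, 11, 12, 13, 15, 16, 17}
|A +̂ A| = 17
(Reference bound: |A +̂ A| ≥ 2|A| - 3 for |A| ≥ 2, with |A| = 7 giving ≥ 11.)

|A +̂ A| = 17


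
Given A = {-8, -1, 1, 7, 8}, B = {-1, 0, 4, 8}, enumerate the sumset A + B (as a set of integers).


A + B = {a + b : a ∈ A, b ∈ B}.
Enumerate all |A|·|B| = 5·4 = 20 pairs (a, b) and collect distinct sums.
a = -8: -8+-1=-9, -8+0=-8, -8+4=-4, -8+8=0
a = -1: -1+-1=-2, -1+0=-1, -1+4=3, -1+8=7
a = 1: 1+-1=0, 1+0=1, 1+4=5, 1+8=9
a = 7: 7+-1=6, 7+0=7, 7+4=11, 7+8=15
a = 8: 8+-1=7, 8+0=8, 8+4=12, 8+8=16
Collecting distinct sums: A + B = {-9, -8, -4, -2, -1, 0, 1, 3, 5, 6, 7, 8, 9, 11, 12, 15, 16}
|A + B| = 17

A + B = {-9, -8, -4, -2, -1, 0, 1, 3, 5, 6, 7, 8, 9, 11, 12, 15, 16}


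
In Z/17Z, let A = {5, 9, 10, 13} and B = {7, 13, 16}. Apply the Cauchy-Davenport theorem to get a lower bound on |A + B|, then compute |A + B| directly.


Cauchy-Davenport: |A + B| ≥ min(p, |A| + |B| - 1) for A, B nonempty in Z/pZ.
|A| = 4, |B| = 3, p = 17.
CD lower bound = min(17, 4 + 3 - 1) = min(17, 6) = 6.
Compute A + B mod 17 directly:
a = 5: 5+7=12, 5+13=1, 5+16=4
a = 9: 9+7=16, 9+13=5, 9+16=8
a = 10: 10+7=0, 10+13=6, 10+16=9
a = 13: 13+7=3, 13+13=9, 13+16=12
A + B = {0, 1, 3, 4, 5, 6, 8, 9, 12, 16}, so |A + B| = 10.
Verify: 10 ≥ 6? Yes ✓.

CD lower bound = 6, actual |A + B| = 10.


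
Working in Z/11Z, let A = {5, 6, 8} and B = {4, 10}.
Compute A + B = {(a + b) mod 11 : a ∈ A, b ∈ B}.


Work in Z/11Z: reduce every sum a + b modulo 11.
Enumerate all 6 pairs:
a = 5: 5+4=9, 5+10=4
a = 6: 6+4=10, 6+10=5
a = 8: 8+4=1, 8+10=7
Distinct residues collected: {1, 4, 5, 7, 9, 10}
|A + B| = 6 (out of 11 total residues).

A + B = {1, 4, 5, 7, 9, 10}


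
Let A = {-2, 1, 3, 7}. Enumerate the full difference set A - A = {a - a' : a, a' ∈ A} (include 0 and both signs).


A - A = {a - a' : a, a' ∈ A}.
Compute a - a' for each ordered pair (a, a'):
a = -2: -2--2=0, -2-1=-3, -2-3=-5, -2-7=-9
a = 1: 1--2=3, 1-1=0, 1-3=-2, 1-7=-6
a = 3: 3--2=5, 3-1=2, 3-3=0, 3-7=-4
a = 7: 7--2=9, 7-1=6, 7-3=4, 7-7=0
Collecting distinct values (and noting 0 appears from a-a):
A - A = {-9, -6, -5, -4, -3, -2, 0, 2, 3, 4, 5, 6, 9}
|A - A| = 13

A - A = {-9, -6, -5, -4, -3, -2, 0, 2, 3, 4, 5, 6, 9}


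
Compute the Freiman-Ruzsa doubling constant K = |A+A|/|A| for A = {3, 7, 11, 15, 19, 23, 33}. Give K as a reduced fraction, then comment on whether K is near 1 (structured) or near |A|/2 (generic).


|A| = 7.
Compute A + A by enumerating all 49 pairs.
A + A = {6, 10, 14, 18, 22, 26, 30, 34, 36, 38, 40, 42, 44, 46, 48, 52, 56, 66}, so |A + A| = 18.
K = |A + A| / |A| = 18/7 (already in lowest terms) ≈ 2.5714.
Reference: AP of size 7 gives K = 13/7 ≈ 1.8571; a fully generic set of size 7 gives K ≈ 4.0000.

|A| = 7, |A + A| = 18, K = 18/7.


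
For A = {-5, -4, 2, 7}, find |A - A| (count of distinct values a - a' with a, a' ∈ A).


A - A = {a - a' : a, a' ∈ A}; |A| = 4.
Bounds: 2|A|-1 ≤ |A - A| ≤ |A|² - |A| + 1, i.e. 7 ≤ |A - A| ≤ 13.
Note: 0 ∈ A - A always (from a - a). The set is symmetric: if d ∈ A - A then -d ∈ A - A.
Enumerate nonzero differences d = a - a' with a > a' (then include -d):
Positive differences: {1, 5, 6, 7, 11, 12}
Full difference set: {0} ∪ (positive diffs) ∪ (negative diffs).
|A - A| = 1 + 2·6 = 13 (matches direct enumeration: 13).

|A - A| = 13


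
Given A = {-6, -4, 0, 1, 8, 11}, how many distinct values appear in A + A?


A + A = {a + a' : a, a' ∈ A}; |A| = 6.
General bounds: 2|A| - 1 ≤ |A + A| ≤ |A|(|A|+1)/2, i.e. 11 ≤ |A + A| ≤ 21.
Lower bound 2|A|-1 is attained iff A is an arithmetic progression.
Enumerate sums a + a' for a ≤ a' (symmetric, so this suffices):
a = -6: -6+-6=-12, -6+-4=-10, -6+0=-6, -6+1=-5, -6+8=2, -6+11=5
a = -4: -4+-4=-8, -4+0=-4, -4+1=-3, -4+8=4, -4+11=7
a = 0: 0+0=0, 0+1=1, 0+8=8, 0+11=11
a = 1: 1+1=2, 1+8=9, 1+11=12
a = 8: 8+8=16, 8+11=19
a = 11: 11+11=22
Distinct sums: {-12, -10, -8, -6, -5, -4, -3, 0, 1, 2, 4, 5, 7, 8, 9, 11, 12, 16, 19, 22}
|A + A| = 20

|A + A| = 20


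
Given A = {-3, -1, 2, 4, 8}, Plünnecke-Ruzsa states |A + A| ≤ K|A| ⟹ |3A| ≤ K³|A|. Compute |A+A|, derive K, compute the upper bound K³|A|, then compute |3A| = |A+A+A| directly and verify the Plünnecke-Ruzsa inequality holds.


|A| = 5.
Step 1: Compute A + A by enumerating all 25 pairs.
A + A = {-6, -4, -2, -1, 1, 3, 4, 5, 6, 7, 8, 10, 12, 16}, so |A + A| = 14.
Step 2: Doubling constant K = |A + A|/|A| = 14/5 = 14/5 ≈ 2.8000.
Step 3: Plünnecke-Ruzsa gives |3A| ≤ K³·|A| = (2.8000)³ · 5 ≈ 109.7600.
Step 4: Compute 3A = A + A + A directly by enumerating all triples (a,b,c) ∈ A³; |3A| = 26.
Step 5: Check 26 ≤ 109.7600? Yes ✓.

K = 14/5, Plünnecke-Ruzsa bound K³|A| ≈ 109.7600, |3A| = 26, inequality holds.


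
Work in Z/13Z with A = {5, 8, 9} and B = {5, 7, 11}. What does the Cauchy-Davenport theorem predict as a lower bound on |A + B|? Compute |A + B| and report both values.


Cauchy-Davenport: |A + B| ≥ min(p, |A| + |B| - 1) for A, B nonempty in Z/pZ.
|A| = 3, |B| = 3, p = 13.
CD lower bound = min(13, 3 + 3 - 1) = min(13, 5) = 5.
Compute A + B mod 13 directly:
a = 5: 5+5=10, 5+7=12, 5+11=3
a = 8: 8+5=0, 8+7=2, 8+11=6
a = 9: 9+5=1, 9+7=3, 9+11=7
A + B = {0, 1, 2, 3, 6, 7, 10, 12}, so |A + B| = 8.
Verify: 8 ≥ 5? Yes ✓.

CD lower bound = 5, actual |A + B| = 8.


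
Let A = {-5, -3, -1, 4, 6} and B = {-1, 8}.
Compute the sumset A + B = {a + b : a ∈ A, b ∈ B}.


A + B = {a + b : a ∈ A, b ∈ B}.
Enumerate all |A|·|B| = 5·2 = 10 pairs (a, b) and collect distinct sums.
a = -5: -5+-1=-6, -5+8=3
a = -3: -3+-1=-4, -3+8=5
a = -1: -1+-1=-2, -1+8=7
a = 4: 4+-1=3, 4+8=12
a = 6: 6+-1=5, 6+8=14
Collecting distinct sums: A + B = {-6, -4, -2, 3, 5, 7, 12, 14}
|A + B| = 8

A + B = {-6, -4, -2, 3, 5, 7, 12, 14}


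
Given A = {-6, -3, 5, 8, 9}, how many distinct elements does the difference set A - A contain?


A - A = {a - a' : a, a' ∈ A}; |A| = 5.
Bounds: 2|A|-1 ≤ |A - A| ≤ |A|² - |A| + 1, i.e. 9 ≤ |A - A| ≤ 21.
Note: 0 ∈ A - A always (from a - a). The set is symmetric: if d ∈ A - A then -d ∈ A - A.
Enumerate nonzero differences d = a - a' with a > a' (then include -d):
Positive differences: {1, 3, 4, 8, 11, 12, 14, 15}
Full difference set: {0} ∪ (positive diffs) ∪ (negative diffs).
|A - A| = 1 + 2·8 = 17 (matches direct enumeration: 17).

|A - A| = 17


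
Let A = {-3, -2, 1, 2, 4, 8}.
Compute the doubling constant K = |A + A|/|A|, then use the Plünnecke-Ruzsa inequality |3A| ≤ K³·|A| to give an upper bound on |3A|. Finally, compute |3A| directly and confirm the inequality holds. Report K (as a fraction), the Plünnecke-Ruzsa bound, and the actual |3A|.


|A| = 6.
Step 1: Compute A + A by enumerating all 36 pairs.
A + A = {-6, -5, -4, -2, -1, 0, 1, 2, 3, 4, 5, 6, 8, 9, 10, 12, 16}, so |A + A| = 17.
Step 2: Doubling constant K = |A + A|/|A| = 17/6 = 17/6 ≈ 2.8333.
Step 3: Plünnecke-Ruzsa gives |3A| ≤ K³·|A| = (2.8333)³ · 6 ≈ 136.4722.
Step 4: Compute 3A = A + A + A directly by enumerating all triples (a,b,c) ∈ A³; |3A| = 29.
Step 5: Check 29 ≤ 136.4722? Yes ✓.

K = 17/6, Plünnecke-Ruzsa bound K³|A| ≈ 136.4722, |3A| = 29, inequality holds.


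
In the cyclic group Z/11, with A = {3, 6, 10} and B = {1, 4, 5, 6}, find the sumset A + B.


Work in Z/11Z: reduce every sum a + b modulo 11.
Enumerate all 12 pairs:
a = 3: 3+1=4, 3+4=7, 3+5=8, 3+6=9
a = 6: 6+1=7, 6+4=10, 6+5=0, 6+6=1
a = 10: 10+1=0, 10+4=3, 10+5=4, 10+6=5
Distinct residues collected: {0, 1, 3, 4, 5, 7, 8, 9, 10}
|A + B| = 9 (out of 11 total residues).

A + B = {0, 1, 3, 4, 5, 7, 8, 9, 10}


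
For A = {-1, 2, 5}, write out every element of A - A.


A - A = {a - a' : a, a' ∈ A}.
Compute a - a' for each ordered pair (a, a'):
a = -1: -1--1=0, -1-2=-3, -1-5=-6
a = 2: 2--1=3, 2-2=0, 2-5=-3
a = 5: 5--1=6, 5-2=3, 5-5=0
Collecting distinct values (and noting 0 appears from a-a):
A - A = {-6, -3, 0, 3, 6}
|A - A| = 5

A - A = {-6, -3, 0, 3, 6}


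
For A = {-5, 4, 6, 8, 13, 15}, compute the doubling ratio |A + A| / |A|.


|A| = 6.
Compute A + A by enumerating all 36 pairs.
A + A = {-10, -1, 1, 3, 8, 10, 12, 14, 16, 17, 19, 21, 23, 26, 28, 30}, so |A + A| = 16.
K = |A + A| / |A| = 16/6 = 8/3 ≈ 2.6667.
Reference: AP of size 6 gives K = 11/6 ≈ 1.8333; a fully generic set of size 6 gives K ≈ 3.5000.

|A| = 6, |A + A| = 16, K = 16/6 = 8/3.


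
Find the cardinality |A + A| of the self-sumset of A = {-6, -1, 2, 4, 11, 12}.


A + A = {a + a' : a, a' ∈ A}; |A| = 6.
General bounds: 2|A| - 1 ≤ |A + A| ≤ |A|(|A|+1)/2, i.e. 11 ≤ |A + A| ≤ 21.
Lower bound 2|A|-1 is attained iff A is an arithmetic progression.
Enumerate sums a + a' for a ≤ a' (symmetric, so this suffices):
a = -6: -6+-6=-12, -6+-1=-7, -6+2=-4, -6+4=-2, -6+11=5, -6+12=6
a = -1: -1+-1=-2, -1+2=1, -1+4=3, -1+11=10, -1+12=11
a = 2: 2+2=4, 2+4=6, 2+11=13, 2+12=14
a = 4: 4+4=8, 4+11=15, 4+12=16
a = 11: 11+11=22, 11+12=23
a = 12: 12+12=24
Distinct sums: {-12, -7, -4, -2, 1, 3, 4, 5, 6, 8, 10, 11, 13, 14, 15, 16, 22, 23, 24}
|A + A| = 19

|A + A| = 19


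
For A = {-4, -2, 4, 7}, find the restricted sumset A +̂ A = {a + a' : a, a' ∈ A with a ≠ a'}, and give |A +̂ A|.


Restricted sumset: A +̂ A = {a + a' : a ∈ A, a' ∈ A, a ≠ a'}.
Equivalently, take A + A and drop any sum 2a that is achievable ONLY as a + a for a ∈ A (i.e. sums representable only with equal summands).
Enumerate pairs (a, a') with a < a' (symmetric, so each unordered pair gives one sum; this covers all a ≠ a'):
  -4 + -2 = -6
  -4 + 4 = 0
  -4 + 7 = 3
  -2 + 4 = 2
  -2 + 7 = 5
  4 + 7 = 11
Collected distinct sums: {-6, 0, 2, 3, 5, 11}
|A +̂ A| = 6
(Reference bound: |A +̂ A| ≥ 2|A| - 3 for |A| ≥ 2, with |A| = 4 giving ≥ 5.)

|A +̂ A| = 6


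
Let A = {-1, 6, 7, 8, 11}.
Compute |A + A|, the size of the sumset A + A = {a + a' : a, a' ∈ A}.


A + A = {a + a' : a, a' ∈ A}; |A| = 5.
General bounds: 2|A| - 1 ≤ |A + A| ≤ |A|(|A|+1)/2, i.e. 9 ≤ |A + A| ≤ 15.
Lower bound 2|A|-1 is attained iff A is an arithmetic progression.
Enumerate sums a + a' for a ≤ a' (symmetric, so this suffices):
a = -1: -1+-1=-2, -1+6=5, -1+7=6, -1+8=7, -1+11=10
a = 6: 6+6=12, 6+7=13, 6+8=14, 6+11=17
a = 7: 7+7=14, 7+8=15, 7+11=18
a = 8: 8+8=16, 8+11=19
a = 11: 11+11=22
Distinct sums: {-2, 5, 6, 7, 10, 12, 13, 14, 15, 16, 17, 18, 19, 22}
|A + A| = 14

|A + A| = 14


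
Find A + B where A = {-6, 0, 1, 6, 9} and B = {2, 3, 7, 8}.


A + B = {a + b : a ∈ A, b ∈ B}.
Enumerate all |A|·|B| = 5·4 = 20 pairs (a, b) and collect distinct sums.
a = -6: -6+2=-4, -6+3=-3, -6+7=1, -6+8=2
a = 0: 0+2=2, 0+3=3, 0+7=7, 0+8=8
a = 1: 1+2=3, 1+3=4, 1+7=8, 1+8=9
a = 6: 6+2=8, 6+3=9, 6+7=13, 6+8=14
a = 9: 9+2=11, 9+3=12, 9+7=16, 9+8=17
Collecting distinct sums: A + B = {-4, -3, 1, 2, 3, 4, 7, 8, 9, 11, 12, 13, 14, 16, 17}
|A + B| = 15

A + B = {-4, -3, 1, 2, 3, 4, 7, 8, 9, 11, 12, 13, 14, 16, 17}


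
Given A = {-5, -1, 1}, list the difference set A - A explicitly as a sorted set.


A - A = {a - a' : a, a' ∈ A}.
Compute a - a' for each ordered pair (a, a'):
a = -5: -5--5=0, -5--1=-4, -5-1=-6
a = -1: -1--5=4, -1--1=0, -1-1=-2
a = 1: 1--5=6, 1--1=2, 1-1=0
Collecting distinct values (and noting 0 appears from a-a):
A - A = {-6, -4, -2, 0, 2, 4, 6}
|A - A| = 7

A - A = {-6, -4, -2, 0, 2, 4, 6}


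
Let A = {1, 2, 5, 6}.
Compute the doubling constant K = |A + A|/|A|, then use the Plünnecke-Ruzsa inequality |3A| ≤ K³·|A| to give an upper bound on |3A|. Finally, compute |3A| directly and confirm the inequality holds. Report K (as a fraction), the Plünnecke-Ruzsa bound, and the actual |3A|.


|A| = 4.
Step 1: Compute A + A by enumerating all 16 pairs.
A + A = {2, 3, 4, 6, 7, 8, 10, 11, 12}, so |A + A| = 9.
Step 2: Doubling constant K = |A + A|/|A| = 9/4 = 9/4 ≈ 2.2500.
Step 3: Plünnecke-Ruzsa gives |3A| ≤ K³·|A| = (2.2500)³ · 4 ≈ 45.5625.
Step 4: Compute 3A = A + A + A directly by enumerating all triples (a,b,c) ∈ A³; |3A| = 16.
Step 5: Check 16 ≤ 45.5625? Yes ✓.

K = 9/4, Plünnecke-Ruzsa bound K³|A| ≈ 45.5625, |3A| = 16, inequality holds.


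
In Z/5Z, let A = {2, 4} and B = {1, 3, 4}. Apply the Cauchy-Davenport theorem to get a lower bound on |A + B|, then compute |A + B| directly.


Cauchy-Davenport: |A + B| ≥ min(p, |A| + |B| - 1) for A, B nonempty in Z/pZ.
|A| = 2, |B| = 3, p = 5.
CD lower bound = min(5, 2 + 3 - 1) = min(5, 4) = 4.
Compute A + B mod 5 directly:
a = 2: 2+1=3, 2+3=0, 2+4=1
a = 4: 4+1=0, 4+3=2, 4+4=3
A + B = {0, 1, 2, 3}, so |A + B| = 4.
Verify: 4 ≥ 4? Yes ✓.

CD lower bound = 4, actual |A + B| = 4.


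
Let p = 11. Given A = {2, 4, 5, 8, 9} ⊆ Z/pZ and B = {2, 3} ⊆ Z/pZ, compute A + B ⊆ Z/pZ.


Work in Z/11Z: reduce every sum a + b modulo 11.
Enumerate all 10 pairs:
a = 2: 2+2=4, 2+3=5
a = 4: 4+2=6, 4+3=7
a = 5: 5+2=7, 5+3=8
a = 8: 8+2=10, 8+3=0
a = 9: 9+2=0, 9+3=1
Distinct residues collected: {0, 1, 4, 5, 6, 7, 8, 10}
|A + B| = 8 (out of 11 total residues).

A + B = {0, 1, 4, 5, 6, 7, 8, 10}


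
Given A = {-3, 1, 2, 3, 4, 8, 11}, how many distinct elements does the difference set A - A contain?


A - A = {a - a' : a, a' ∈ A}; |A| = 7.
Bounds: 2|A|-1 ≤ |A - A| ≤ |A|² - |A| + 1, i.e. 13 ≤ |A - A| ≤ 43.
Note: 0 ∈ A - A always (from a - a). The set is symmetric: if d ∈ A - A then -d ∈ A - A.
Enumerate nonzero differences d = a - a' with a > a' (then include -d):
Positive differences: {1, 2, 3, 4, 5, 6, 7, 8, 9, 10, 11, 14}
Full difference set: {0} ∪ (positive diffs) ∪ (negative diffs).
|A - A| = 1 + 2·12 = 25 (matches direct enumeration: 25).

|A - A| = 25


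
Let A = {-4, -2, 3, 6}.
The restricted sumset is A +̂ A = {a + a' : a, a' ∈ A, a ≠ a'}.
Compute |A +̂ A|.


Restricted sumset: A +̂ A = {a + a' : a ∈ A, a' ∈ A, a ≠ a'}.
Equivalently, take A + A and drop any sum 2a that is achievable ONLY as a + a for a ∈ A (i.e. sums representable only with equal summands).
Enumerate pairs (a, a') with a < a' (symmetric, so each unordered pair gives one sum; this covers all a ≠ a'):
  -4 + -2 = -6
  -4 + 3 = -1
  -4 + 6 = 2
  -2 + 3 = 1
  -2 + 6 = 4
  3 + 6 = 9
Collected distinct sums: {-6, -1, 1, 2, 4, 9}
|A +̂ A| = 6
(Reference bound: |A +̂ A| ≥ 2|A| - 3 for |A| ≥ 2, with |A| = 4 giving ≥ 5.)

|A +̂ A| = 6


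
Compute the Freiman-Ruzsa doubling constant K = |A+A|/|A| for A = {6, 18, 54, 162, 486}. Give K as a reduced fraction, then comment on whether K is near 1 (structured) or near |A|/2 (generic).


|A| = 5.
Compute A + A by enumerating all 25 pairs.
A + A = {12, 24, 36, 60, 72, 108, 168, 180, 216, 324, 492, 504, 540, 648, 972}, so |A + A| = 15.
K = |A + A| / |A| = 15/5 = 3/1 ≈ 3.0000.
Reference: AP of size 5 gives K = 9/5 ≈ 1.8000; a fully generic set of size 5 gives K ≈ 3.0000.

|A| = 5, |A + A| = 15, K = 15/5 = 3/1.


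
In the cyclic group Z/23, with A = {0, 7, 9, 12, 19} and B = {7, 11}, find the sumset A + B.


Work in Z/23Z: reduce every sum a + b modulo 23.
Enumerate all 10 pairs:
a = 0: 0+7=7, 0+11=11
a = 7: 7+7=14, 7+11=18
a = 9: 9+7=16, 9+11=20
a = 12: 12+7=19, 12+11=0
a = 19: 19+7=3, 19+11=7
Distinct residues collected: {0, 3, 7, 11, 14, 16, 18, 19, 20}
|A + B| = 9 (out of 23 total residues).

A + B = {0, 3, 7, 11, 14, 16, 18, 19, 20}


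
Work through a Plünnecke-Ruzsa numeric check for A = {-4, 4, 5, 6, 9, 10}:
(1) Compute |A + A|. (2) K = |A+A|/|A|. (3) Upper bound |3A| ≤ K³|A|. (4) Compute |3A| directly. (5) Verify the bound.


|A| = 6.
Step 1: Compute A + A by enumerating all 36 pairs.
A + A = {-8, 0, 1, 2, 5, 6, 8, 9, 10, 11, 12, 13, 14, 15, 16, 18, 19, 20}, so |A + A| = 18.
Step 2: Doubling constant K = |A + A|/|A| = 18/6 = 18/6 ≈ 3.0000.
Step 3: Plünnecke-Ruzsa gives |3A| ≤ K³·|A| = (3.0000)³ · 6 ≈ 162.0000.
Step 4: Compute 3A = A + A + A directly by enumerating all triples (a,b,c) ∈ A³; |3A| = 33.
Step 5: Check 33 ≤ 162.0000? Yes ✓.

K = 18/6, Plünnecke-Ruzsa bound K³|A| ≈ 162.0000, |3A| = 33, inequality holds.


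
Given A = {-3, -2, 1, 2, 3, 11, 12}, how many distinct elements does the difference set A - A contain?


A - A = {a - a' : a, a' ∈ A}; |A| = 7.
Bounds: 2|A|-1 ≤ |A - A| ≤ |A|² - |A| + 1, i.e. 13 ≤ |A - A| ≤ 43.
Note: 0 ∈ A - A always (from a - a). The set is symmetric: if d ∈ A - A then -d ∈ A - A.
Enumerate nonzero differences d = a - a' with a > a' (then include -d):
Positive differences: {1, 2, 3, 4, 5, 6, 8, 9, 10, 11, 13, 14, 15}
Full difference set: {0} ∪ (positive diffs) ∪ (negative diffs).
|A - A| = 1 + 2·13 = 27 (matches direct enumeration: 27).

|A - A| = 27


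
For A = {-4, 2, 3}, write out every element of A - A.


A - A = {a - a' : a, a' ∈ A}.
Compute a - a' for each ordered pair (a, a'):
a = -4: -4--4=0, -4-2=-6, -4-3=-7
a = 2: 2--4=6, 2-2=0, 2-3=-1
a = 3: 3--4=7, 3-2=1, 3-3=0
Collecting distinct values (and noting 0 appears from a-a):
A - A = {-7, -6, -1, 0, 1, 6, 7}
|A - A| = 7

A - A = {-7, -6, -1, 0, 1, 6, 7}


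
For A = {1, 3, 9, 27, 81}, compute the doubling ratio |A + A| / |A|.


|A| = 5.
Compute A + A by enumerating all 25 pairs.
A + A = {2, 4, 6, 10, 12, 18, 28, 30, 36, 54, 82, 84, 90, 108, 162}, so |A + A| = 15.
K = |A + A| / |A| = 15/5 = 3/1 ≈ 3.0000.
Reference: AP of size 5 gives K = 9/5 ≈ 1.8000; a fully generic set of size 5 gives K ≈ 3.0000.

|A| = 5, |A + A| = 15, K = 15/5 = 3/1.


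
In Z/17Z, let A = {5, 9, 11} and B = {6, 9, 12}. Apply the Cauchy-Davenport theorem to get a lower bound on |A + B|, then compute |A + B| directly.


Cauchy-Davenport: |A + B| ≥ min(p, |A| + |B| - 1) for A, B nonempty in Z/pZ.
|A| = 3, |B| = 3, p = 17.
CD lower bound = min(17, 3 + 3 - 1) = min(17, 5) = 5.
Compute A + B mod 17 directly:
a = 5: 5+6=11, 5+9=14, 5+12=0
a = 9: 9+6=15, 9+9=1, 9+12=4
a = 11: 11+6=0, 11+9=3, 11+12=6
A + B = {0, 1, 3, 4, 6, 11, 14, 15}, so |A + B| = 8.
Verify: 8 ≥ 5? Yes ✓.

CD lower bound = 5, actual |A + B| = 8.


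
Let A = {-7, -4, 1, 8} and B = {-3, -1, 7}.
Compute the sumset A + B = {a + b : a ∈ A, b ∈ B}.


A + B = {a + b : a ∈ A, b ∈ B}.
Enumerate all |A|·|B| = 4·3 = 12 pairs (a, b) and collect distinct sums.
a = -7: -7+-3=-10, -7+-1=-8, -7+7=0
a = -4: -4+-3=-7, -4+-1=-5, -4+7=3
a = 1: 1+-3=-2, 1+-1=0, 1+7=8
a = 8: 8+-3=5, 8+-1=7, 8+7=15
Collecting distinct sums: A + B = {-10, -8, -7, -5, -2, 0, 3, 5, 7, 8, 15}
|A + B| = 11

A + B = {-10, -8, -7, -5, -2, 0, 3, 5, 7, 8, 15}


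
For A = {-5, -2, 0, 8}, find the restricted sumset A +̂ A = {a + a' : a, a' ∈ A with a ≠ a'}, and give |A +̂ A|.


Restricted sumset: A +̂ A = {a + a' : a ∈ A, a' ∈ A, a ≠ a'}.
Equivalently, take A + A and drop any sum 2a that is achievable ONLY as a + a for a ∈ A (i.e. sums representable only with equal summands).
Enumerate pairs (a, a') with a < a' (symmetric, so each unordered pair gives one sum; this covers all a ≠ a'):
  -5 + -2 = -7
  -5 + 0 = -5
  -5 + 8 = 3
  -2 + 0 = -2
  -2 + 8 = 6
  0 + 8 = 8
Collected distinct sums: {-7, -5, -2, 3, 6, 8}
|A +̂ A| = 6
(Reference bound: |A +̂ A| ≥ 2|A| - 3 for |A| ≥ 2, with |A| = 4 giving ≥ 5.)

|A +̂ A| = 6


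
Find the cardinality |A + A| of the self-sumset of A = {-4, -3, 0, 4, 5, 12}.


A + A = {a + a' : a, a' ∈ A}; |A| = 6.
General bounds: 2|A| - 1 ≤ |A + A| ≤ |A|(|A|+1)/2, i.e. 11 ≤ |A + A| ≤ 21.
Lower bound 2|A|-1 is attained iff A is an arithmetic progression.
Enumerate sums a + a' for a ≤ a' (symmetric, so this suffices):
a = -4: -4+-4=-8, -4+-3=-7, -4+0=-4, -4+4=0, -4+5=1, -4+12=8
a = -3: -3+-3=-6, -3+0=-3, -3+4=1, -3+5=2, -3+12=9
a = 0: 0+0=0, 0+4=4, 0+5=5, 0+12=12
a = 4: 4+4=8, 4+5=9, 4+12=16
a = 5: 5+5=10, 5+12=17
a = 12: 12+12=24
Distinct sums: {-8, -7, -6, -4, -3, 0, 1, 2, 4, 5, 8, 9, 10, 12, 16, 17, 24}
|A + A| = 17

|A + A| = 17
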